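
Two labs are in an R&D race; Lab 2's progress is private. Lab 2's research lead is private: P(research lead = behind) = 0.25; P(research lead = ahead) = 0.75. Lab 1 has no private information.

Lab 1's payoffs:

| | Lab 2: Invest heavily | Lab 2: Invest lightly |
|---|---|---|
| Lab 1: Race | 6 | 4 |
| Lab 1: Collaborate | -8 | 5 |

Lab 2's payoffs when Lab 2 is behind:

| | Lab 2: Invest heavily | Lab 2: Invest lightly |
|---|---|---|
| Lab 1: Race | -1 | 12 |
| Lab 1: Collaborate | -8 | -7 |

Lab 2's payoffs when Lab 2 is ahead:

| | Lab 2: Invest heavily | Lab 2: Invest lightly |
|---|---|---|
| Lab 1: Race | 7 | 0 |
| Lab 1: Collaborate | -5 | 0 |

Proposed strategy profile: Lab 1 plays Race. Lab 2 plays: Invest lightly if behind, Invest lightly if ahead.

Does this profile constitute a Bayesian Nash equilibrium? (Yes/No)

Lab 1 plays Race: E[Race] = 0.25·(4) + 0.75·(4) = 4; E[Collaborate] = 5. Not best-responding. ✗
Lab 2 (research lead behind), facing Race: Invest heavily gives -1, Invest lightly gives 12. Proposed Invest lightly is best. ✓
Lab 2 (research lead ahead), facing Race: Invest heavily gives 7, Invest lightly gives 0. Proposed Invest lightly is not best — profitable deviation exists. ✗

No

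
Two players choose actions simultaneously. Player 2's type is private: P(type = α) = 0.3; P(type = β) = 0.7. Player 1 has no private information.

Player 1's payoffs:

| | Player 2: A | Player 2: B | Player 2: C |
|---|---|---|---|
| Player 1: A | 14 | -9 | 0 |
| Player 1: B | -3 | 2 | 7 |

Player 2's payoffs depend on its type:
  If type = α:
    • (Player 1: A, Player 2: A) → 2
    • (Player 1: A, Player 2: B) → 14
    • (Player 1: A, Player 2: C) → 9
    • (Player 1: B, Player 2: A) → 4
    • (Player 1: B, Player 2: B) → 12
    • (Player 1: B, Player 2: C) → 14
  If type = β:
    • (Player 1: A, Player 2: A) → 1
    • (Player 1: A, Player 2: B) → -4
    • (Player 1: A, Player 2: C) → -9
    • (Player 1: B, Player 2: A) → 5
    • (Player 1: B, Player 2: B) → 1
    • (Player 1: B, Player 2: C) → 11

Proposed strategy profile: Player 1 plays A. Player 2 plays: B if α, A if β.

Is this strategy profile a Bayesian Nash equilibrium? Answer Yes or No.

Yes

Player 1 plays A: E[A] = 0.3·(-9) + 0.7·(14) = 7.1; E[B] = -1.5. Best-responding. ✓
Player 2 (type α), facing A: A gives 2, B gives 14, C gives 9. Proposed B is best. ✓
Player 2 (type β), facing A: A gives 1, B gives -4, C gives -9. Proposed A is best. ✓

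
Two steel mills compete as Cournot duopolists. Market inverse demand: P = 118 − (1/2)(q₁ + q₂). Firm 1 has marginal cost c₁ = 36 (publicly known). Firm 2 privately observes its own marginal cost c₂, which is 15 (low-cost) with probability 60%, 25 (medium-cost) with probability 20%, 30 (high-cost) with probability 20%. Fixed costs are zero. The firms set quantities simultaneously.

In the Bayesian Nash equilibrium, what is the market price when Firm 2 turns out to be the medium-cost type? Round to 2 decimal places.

60.50

Firm 2 with cost c maximizes (118 − (1/2)(q₁+q₂) − c)·q₂, giving q₂(c) = (118 − c − (1/2)q₁).
E[c₂] = 0.6·15 + 0.2·25 + 0.2·30 = 20
Firm 1's FOC against E[q₂] yields q₁ = (118 − 2·36 + E[c₂])/(3/2) = (118 − 72 + 20)/(3/2) = 44.
q₂(medium-cost) = 71, so P = 118 − (1/2)·(44 + 71) = 60.5.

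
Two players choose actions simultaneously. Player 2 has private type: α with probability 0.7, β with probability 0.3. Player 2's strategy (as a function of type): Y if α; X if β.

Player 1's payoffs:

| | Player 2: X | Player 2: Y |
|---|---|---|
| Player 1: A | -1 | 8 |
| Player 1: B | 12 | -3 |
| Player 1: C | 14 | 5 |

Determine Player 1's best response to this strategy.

C

E[A] = 0.7·(8) + 0.3·(-1) = 5.3
E[B] = 0.7·(-3) + 0.3·(12) = 1.5
E[C] = 0.7·(5) + 0.3·(14) = 7.7
Best response: C (7.7 is the largest).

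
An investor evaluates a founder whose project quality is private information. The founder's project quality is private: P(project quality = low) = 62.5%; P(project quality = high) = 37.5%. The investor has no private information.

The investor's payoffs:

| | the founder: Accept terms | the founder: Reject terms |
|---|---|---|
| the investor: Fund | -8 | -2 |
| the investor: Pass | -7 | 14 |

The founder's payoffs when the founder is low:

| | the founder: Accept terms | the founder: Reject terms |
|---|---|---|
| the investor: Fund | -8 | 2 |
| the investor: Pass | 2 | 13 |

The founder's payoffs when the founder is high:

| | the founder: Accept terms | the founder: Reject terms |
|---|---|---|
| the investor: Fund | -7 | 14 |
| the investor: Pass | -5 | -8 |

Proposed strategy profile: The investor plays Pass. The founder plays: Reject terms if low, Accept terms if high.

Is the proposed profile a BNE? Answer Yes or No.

A profile is a BNE iff every type of every player is best-responding given beliefs about the other side.
The investor plays Pass: E[Pass] = 0.625·(14) + 0.375·(-7) = 6.125; E[Fund] = -4.25. Best-responding. ✓
The founder (project quality low), facing Pass: Accept terms gives 2, Reject terms gives 13. Proposed Reject terms is best. ✓
The founder (project quality high), facing Pass: Accept terms gives -5, Reject terms gives -8. Proposed Accept terms is best. ✓

Yes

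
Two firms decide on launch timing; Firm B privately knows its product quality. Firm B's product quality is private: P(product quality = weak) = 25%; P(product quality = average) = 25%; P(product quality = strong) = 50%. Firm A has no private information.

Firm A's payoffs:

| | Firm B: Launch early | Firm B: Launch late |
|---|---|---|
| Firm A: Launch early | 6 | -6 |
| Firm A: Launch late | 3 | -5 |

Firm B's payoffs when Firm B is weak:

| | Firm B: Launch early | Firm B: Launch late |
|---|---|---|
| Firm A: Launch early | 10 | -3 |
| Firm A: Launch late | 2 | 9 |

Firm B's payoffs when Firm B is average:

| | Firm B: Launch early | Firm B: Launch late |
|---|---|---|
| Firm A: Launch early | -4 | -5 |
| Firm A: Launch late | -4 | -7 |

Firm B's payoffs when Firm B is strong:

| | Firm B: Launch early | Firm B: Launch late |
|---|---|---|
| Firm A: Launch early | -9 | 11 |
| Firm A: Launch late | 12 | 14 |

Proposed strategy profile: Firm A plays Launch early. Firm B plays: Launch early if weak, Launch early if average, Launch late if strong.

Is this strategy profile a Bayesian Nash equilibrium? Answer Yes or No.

A profile is a BNE iff every type of every player is best-responding given beliefs about the other side.
Firm A plays Launch early: E[Launch early] = 0.25·(6) + 0.25·(6) + 0.5·(-6) = 0; E[Launch late] = -1. Best-responding. ✓
Firm B (product quality weak), facing Launch early: Launch early gives 10, Launch late gives -3. Proposed Launch early is best. ✓
Firm B (product quality average), facing Launch early: Launch early gives -4, Launch late gives -5. Proposed Launch early is best. ✓
Firm B (product quality strong), facing Launch early: Launch early gives -9, Launch late gives 11. Proposed Launch late is best. ✓

Yes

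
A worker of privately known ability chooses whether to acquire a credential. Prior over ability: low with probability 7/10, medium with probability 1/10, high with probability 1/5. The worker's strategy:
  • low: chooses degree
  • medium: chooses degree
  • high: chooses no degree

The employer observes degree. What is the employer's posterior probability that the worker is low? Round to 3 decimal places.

Apply Bayes' rule using the sender's strategy as the likelihood.
P(degree) = (7/10)·1 + (1/10)·1 + (1/5)·0 = 4/5
P(low | degree) = ((7/10)·1) / (4/5) = (7/10) / (4/5) = 7/8

0.875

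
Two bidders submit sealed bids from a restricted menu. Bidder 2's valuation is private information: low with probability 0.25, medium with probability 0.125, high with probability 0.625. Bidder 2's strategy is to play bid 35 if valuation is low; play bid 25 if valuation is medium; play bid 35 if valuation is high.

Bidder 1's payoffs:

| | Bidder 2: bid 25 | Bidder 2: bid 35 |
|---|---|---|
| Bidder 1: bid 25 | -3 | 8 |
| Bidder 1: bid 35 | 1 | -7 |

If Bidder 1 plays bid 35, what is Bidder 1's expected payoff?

E[bid 35] = 0.25·(-7) + 0.125·1 + 0.625·(-7) = (-1.75) + 0.125 + (-4.375) = -6

-6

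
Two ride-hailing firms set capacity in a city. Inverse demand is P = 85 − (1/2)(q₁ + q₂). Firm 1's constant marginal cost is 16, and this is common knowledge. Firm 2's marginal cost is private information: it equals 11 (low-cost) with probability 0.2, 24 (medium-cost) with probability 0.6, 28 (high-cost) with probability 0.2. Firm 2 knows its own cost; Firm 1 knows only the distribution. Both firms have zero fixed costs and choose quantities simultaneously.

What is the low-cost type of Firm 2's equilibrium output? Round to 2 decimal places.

48.93

Firm 2 with cost c maximizes (85 − (1/2)(q₁+q₂) − c)·q₂, giving q₂(c) = (85 − c − (1/2)q₁).
E[c₂] = 0.2·11 + 0.6·24 + 0.2·28 = 22.2
Firm 1's FOC against E[q₂] yields q₁ = (85 − 2·16 + E[c₂])/(3/2) = (85 − 32 + 22.2)/(3/2) = 50.1333.
q₂(low-cost) = (85 − 11 − (1/2)·50.1333) = 48.9333.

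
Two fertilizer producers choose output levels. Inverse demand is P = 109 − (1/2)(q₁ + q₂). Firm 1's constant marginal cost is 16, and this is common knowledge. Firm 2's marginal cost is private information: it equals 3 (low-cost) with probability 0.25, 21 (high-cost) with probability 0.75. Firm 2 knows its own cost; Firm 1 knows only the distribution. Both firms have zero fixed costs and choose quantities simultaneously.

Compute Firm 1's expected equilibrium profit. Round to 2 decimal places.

Type-c best response for Firm 2: q₂(c) = (109 − c) − q₁/2.
Firm 1 maximizes expected profit; its first-order condition is 109 − q₁ − (1/2)E[q₂] − 16 = 0.
Substituting E[q₂] and solving: E[c₂] = 16.5, so q₁ = (109 − 2·16 + 16.5)/(3/2) = 62.3333.
E[P] = 109 − (1/2)·(q₁ + E[q₂]) = 47.1667; Firm 1's expected profit = (E[P] − 16)·q₁ = (47.1667 − 16)·62.3333 = 1942.72.

1942.72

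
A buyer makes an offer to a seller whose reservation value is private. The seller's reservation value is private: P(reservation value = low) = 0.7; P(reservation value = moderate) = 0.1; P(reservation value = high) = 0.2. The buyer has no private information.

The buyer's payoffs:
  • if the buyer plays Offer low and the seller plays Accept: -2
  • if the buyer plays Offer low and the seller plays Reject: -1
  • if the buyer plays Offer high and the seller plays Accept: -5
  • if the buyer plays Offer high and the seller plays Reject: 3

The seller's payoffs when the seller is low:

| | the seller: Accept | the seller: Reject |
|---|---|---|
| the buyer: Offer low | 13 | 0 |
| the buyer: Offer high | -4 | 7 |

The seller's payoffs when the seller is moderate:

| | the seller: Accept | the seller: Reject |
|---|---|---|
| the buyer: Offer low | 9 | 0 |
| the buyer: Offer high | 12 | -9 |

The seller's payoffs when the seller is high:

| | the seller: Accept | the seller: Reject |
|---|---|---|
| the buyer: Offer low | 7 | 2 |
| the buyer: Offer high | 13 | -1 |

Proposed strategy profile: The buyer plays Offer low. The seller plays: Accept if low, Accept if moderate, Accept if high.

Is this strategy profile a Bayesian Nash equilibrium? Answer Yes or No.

Yes

A profile is a BNE iff every type of every player is best-responding given beliefs about the other side.
The buyer plays Offer low: E[Offer low] = 0.7·(-2) + 0.1·(-2) + 0.2·(-2) = -2; E[Offer high] = -5. Best-responding. ✓
The seller (reservation value low), facing Offer low: Accept gives 13, Reject gives 0. Proposed Accept is best. ✓
The seller (reservation value moderate), facing Offer low: Accept gives 9, Reject gives 0. Proposed Accept is best. ✓
The seller (reservation value high), facing Offer low: Accept gives 7, Reject gives 2. Proposed Accept is best. ✓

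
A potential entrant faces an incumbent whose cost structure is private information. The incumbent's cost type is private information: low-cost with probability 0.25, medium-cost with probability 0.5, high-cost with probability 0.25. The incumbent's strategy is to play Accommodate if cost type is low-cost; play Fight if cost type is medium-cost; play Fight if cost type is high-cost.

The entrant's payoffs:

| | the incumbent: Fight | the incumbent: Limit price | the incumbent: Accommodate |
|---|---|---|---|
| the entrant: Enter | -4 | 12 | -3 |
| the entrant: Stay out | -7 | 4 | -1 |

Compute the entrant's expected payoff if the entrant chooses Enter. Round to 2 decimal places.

-3.75

E[Enter] = 0.25·(-3) + 0.5·(-4) + 0.25·(-4) = (-0.75) + (-2) + (-1) = -3.75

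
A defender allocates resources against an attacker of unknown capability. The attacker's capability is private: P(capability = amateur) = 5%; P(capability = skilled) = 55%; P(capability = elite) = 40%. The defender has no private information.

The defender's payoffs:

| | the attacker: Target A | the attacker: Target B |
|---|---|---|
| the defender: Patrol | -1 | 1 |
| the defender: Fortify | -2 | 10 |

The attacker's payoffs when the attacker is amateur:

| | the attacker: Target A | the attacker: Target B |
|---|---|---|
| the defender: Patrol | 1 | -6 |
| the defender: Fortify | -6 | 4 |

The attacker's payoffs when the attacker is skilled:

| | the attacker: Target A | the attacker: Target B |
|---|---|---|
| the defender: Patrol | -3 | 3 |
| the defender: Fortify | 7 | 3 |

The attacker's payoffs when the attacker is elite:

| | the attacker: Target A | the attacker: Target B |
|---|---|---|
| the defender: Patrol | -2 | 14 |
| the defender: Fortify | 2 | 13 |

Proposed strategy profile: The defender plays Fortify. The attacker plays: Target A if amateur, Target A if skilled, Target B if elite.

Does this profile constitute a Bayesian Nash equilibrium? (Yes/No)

The defender plays Fortify: E[Fortify] = 0.05·(-2) + 0.55·(-2) + 0.4·(10) = 2.8; E[Patrol] = -0.2. Best-responding. ✓
The attacker (capability amateur), facing Fortify: Target A gives -6, Target B gives 4. Proposed Target A is not best — profitable deviation exists. ✗
The attacker (capability skilled), facing Fortify: Target A gives 7, Target B gives 3. Proposed Target A is best. ✓
The attacker (capability elite), facing Fortify: Target A gives 2, Target B gives 13. Proposed Target B is best. ✓

No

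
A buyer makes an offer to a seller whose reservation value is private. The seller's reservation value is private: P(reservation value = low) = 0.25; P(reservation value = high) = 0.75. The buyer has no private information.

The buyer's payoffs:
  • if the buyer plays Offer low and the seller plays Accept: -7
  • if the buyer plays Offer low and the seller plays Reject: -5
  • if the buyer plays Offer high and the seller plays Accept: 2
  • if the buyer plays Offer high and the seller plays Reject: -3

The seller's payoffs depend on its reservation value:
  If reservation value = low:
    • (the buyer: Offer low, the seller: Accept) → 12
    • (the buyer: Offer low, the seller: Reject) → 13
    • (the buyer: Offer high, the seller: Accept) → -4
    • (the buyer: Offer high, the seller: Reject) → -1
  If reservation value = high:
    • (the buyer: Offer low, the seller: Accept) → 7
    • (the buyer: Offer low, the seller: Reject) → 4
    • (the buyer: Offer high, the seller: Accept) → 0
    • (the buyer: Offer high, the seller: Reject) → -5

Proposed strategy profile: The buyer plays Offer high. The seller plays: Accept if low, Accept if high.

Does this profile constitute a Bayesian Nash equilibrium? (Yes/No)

The buyer plays Offer high: E[Offer high] = 0.25·(2) + 0.75·(2) = 2; E[Offer low] = -7. Best-responding. ✓
The seller (reservation value low), facing Offer high: Accept gives -4, Reject gives -1. Proposed Accept is not best — profitable deviation exists. ✗
The seller (reservation value high), facing Offer high: Accept gives 0, Reject gives -5. Proposed Accept is best. ✓

No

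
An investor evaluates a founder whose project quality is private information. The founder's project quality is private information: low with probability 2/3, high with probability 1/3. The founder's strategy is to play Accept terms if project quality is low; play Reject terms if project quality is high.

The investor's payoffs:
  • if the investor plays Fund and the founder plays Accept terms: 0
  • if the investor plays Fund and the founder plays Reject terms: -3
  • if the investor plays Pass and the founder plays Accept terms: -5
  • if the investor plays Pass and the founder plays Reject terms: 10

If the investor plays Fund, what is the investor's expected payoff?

E[Fund] = 2/3·0 + 1/3·(-3) = 0 + (-1) = -1

-1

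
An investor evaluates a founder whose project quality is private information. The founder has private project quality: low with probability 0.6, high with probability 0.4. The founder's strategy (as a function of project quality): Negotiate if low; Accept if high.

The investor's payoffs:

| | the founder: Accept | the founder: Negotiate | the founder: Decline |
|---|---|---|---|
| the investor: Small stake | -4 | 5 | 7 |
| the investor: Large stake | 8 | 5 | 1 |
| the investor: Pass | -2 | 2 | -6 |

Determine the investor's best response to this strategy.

Large stake

E[Small stake] = 0.6·(5) + 0.4·(-4) = 1.4
E[Large stake] = 0.6·(5) + 0.4·(8) = 6.2
E[Pass] = 0.6·(2) + 0.4·(-2) = 0.4
Best response: Large stake (6.2 is the largest).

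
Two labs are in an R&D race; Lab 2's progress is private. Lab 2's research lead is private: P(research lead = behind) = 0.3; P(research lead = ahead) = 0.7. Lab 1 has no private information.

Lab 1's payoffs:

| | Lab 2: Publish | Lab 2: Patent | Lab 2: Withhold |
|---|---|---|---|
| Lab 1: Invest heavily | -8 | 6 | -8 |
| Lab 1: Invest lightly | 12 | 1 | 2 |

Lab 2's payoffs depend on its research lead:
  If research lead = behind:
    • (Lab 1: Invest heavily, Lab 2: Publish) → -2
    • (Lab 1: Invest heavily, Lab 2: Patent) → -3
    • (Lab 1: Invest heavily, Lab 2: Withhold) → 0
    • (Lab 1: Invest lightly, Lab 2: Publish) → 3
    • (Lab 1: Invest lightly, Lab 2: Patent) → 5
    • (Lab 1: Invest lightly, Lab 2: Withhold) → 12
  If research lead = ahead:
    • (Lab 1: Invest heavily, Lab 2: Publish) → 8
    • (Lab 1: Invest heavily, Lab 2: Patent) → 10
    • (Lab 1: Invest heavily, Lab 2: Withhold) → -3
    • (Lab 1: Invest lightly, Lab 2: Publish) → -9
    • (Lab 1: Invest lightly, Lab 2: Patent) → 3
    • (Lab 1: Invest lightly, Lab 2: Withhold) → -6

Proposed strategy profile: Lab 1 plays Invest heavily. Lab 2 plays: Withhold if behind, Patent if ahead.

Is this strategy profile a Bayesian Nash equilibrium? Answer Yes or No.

Lab 1 plays Invest heavily: E[Invest heavily] = 0.3·(-8) + 0.7·(6) = 1.8; E[Invest lightly] = 1.3. Best-responding. ✓
Lab 2 (research lead behind), facing Invest heavily: Publish gives -2, Patent gives -3, Withhold gives 0. Proposed Withhold is best. ✓
Lab 2 (research lead ahead), facing Invest heavily: Publish gives 8, Patent gives 10, Withhold gives -3. Proposed Patent is best. ✓

Yes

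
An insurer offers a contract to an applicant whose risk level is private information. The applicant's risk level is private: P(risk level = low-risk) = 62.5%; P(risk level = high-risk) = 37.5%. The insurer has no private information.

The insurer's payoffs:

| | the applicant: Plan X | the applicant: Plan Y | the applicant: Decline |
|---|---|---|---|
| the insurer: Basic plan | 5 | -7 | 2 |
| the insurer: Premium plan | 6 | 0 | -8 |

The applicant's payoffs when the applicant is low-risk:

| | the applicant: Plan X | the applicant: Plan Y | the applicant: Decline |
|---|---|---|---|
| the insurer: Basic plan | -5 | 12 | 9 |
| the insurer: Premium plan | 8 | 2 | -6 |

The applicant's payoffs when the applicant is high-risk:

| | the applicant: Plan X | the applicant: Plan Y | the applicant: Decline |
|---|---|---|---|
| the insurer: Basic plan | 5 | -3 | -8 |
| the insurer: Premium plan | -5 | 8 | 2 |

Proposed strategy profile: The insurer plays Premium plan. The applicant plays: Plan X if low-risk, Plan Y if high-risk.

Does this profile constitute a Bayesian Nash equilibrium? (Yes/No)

Yes

A profile is a BNE iff every type of every player is best-responding given beliefs about the other side.
The insurer plays Premium plan: E[Premium plan] = 0.625·(6) + 0.375·(0) = 3.75; E[Basic plan] = 0.5. Best-responding. ✓
The applicant (risk level low-risk), facing Premium plan: Plan X gives 8, Plan Y gives 2, Decline gives -6. Proposed Plan X is best. ✓
The applicant (risk level high-risk), facing Premium plan: Plan X gives -5, Plan Y gives 8, Decline gives 2. Proposed Plan Y is best. ✓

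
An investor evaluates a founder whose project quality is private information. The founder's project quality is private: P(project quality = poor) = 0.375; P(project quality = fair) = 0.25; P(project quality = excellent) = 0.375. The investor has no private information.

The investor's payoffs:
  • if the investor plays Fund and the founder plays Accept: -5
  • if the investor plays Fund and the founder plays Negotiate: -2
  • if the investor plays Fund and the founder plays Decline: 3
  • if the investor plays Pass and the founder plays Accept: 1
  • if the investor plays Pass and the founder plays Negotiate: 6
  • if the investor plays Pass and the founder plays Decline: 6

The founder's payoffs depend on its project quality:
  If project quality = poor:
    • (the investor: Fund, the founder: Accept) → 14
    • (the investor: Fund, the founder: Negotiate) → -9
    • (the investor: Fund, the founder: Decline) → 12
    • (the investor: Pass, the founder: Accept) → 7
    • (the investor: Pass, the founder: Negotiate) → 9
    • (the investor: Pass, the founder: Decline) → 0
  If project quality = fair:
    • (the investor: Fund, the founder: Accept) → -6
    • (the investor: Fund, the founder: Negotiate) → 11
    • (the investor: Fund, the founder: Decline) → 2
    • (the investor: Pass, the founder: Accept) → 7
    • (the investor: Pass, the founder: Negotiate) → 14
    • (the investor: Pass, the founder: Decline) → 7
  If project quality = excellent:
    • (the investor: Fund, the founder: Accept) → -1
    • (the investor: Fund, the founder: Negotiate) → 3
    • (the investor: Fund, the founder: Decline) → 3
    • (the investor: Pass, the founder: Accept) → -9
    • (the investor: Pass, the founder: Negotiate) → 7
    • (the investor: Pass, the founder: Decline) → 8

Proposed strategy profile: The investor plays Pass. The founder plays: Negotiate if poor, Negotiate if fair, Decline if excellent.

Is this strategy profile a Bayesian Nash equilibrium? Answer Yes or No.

The investor plays Pass: E[Pass] = 0.375·(6) + 0.25·(6) + 0.375·(6) = 6; E[Fund] = -0.125. Best-responding. ✓
The founder (project quality poor), facing Pass: Accept gives 7, Negotiate gives 9, Decline gives 0. Proposed Negotiate is best. ✓
The founder (project quality fair), facing Pass: Accept gives 7, Negotiate gives 14, Decline gives 7. Proposed Negotiate is best. ✓
The founder (project quality excellent), facing Pass: Accept gives -9, Negotiate gives 7, Decline gives 8. Proposed Decline is best. ✓

Yes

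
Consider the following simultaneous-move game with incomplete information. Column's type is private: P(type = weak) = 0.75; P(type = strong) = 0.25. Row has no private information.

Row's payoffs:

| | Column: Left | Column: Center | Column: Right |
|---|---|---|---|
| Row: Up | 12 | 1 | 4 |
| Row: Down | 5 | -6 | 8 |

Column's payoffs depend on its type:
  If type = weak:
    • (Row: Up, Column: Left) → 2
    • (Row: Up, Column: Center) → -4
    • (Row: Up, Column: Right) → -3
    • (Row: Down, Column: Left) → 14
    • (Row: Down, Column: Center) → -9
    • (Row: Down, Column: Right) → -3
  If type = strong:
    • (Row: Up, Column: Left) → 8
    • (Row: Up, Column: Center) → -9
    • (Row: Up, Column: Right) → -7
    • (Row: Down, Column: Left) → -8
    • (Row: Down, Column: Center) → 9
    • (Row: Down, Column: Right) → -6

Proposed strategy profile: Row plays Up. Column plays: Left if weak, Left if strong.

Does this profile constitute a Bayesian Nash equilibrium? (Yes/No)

A profile is a BNE iff every type of every player is best-responding given beliefs about the other side.
Row plays Up: E[Up] = 0.75·(12) + 0.25·(12) = 12; E[Down] = 5. Best-responding. ✓
Column (type weak), facing Up: Left gives 2, Center gives -4, Right gives -3. Proposed Left is best. ✓
Column (type strong), facing Up: Left gives 8, Center gives -9, Right gives -7. Proposed Left is best. ✓

Yes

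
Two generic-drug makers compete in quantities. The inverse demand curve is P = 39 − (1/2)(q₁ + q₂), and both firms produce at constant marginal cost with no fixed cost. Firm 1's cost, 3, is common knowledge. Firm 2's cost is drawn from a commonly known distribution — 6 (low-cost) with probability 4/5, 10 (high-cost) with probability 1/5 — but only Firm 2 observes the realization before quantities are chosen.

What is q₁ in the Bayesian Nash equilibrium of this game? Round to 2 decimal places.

Type-c best response for Firm 2: q₂(c) = (39 − c) − q₁/2.
Firm 1 maximizes expected profit; its first-order condition is 39 − q₁ − (1/2)E[q₂] − 3 = 0.
Substituting E[q₂] and solving: E[c₂] = 6.8, so q₁ = (39 − 2·3 + 6.8)/(3/2) = 26.5333.

26.53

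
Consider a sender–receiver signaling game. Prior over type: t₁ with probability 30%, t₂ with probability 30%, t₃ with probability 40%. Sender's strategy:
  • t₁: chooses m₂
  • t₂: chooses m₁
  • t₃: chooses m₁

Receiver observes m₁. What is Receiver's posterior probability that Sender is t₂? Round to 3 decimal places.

0.429

P(m₁) = 0.3·0 + 0.3·1 + 0.4·1 = 0.7
P(t₂ | m₁) = (0.3·1) / 0.7 = 0.3 / 0.7 = 0.428571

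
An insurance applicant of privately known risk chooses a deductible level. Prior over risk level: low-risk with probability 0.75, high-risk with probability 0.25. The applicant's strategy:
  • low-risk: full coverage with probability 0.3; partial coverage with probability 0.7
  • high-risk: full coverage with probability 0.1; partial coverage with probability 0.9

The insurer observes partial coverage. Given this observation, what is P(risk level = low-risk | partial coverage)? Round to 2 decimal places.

P(partial coverage) = 0.75·0.7 + 0.25·0.9 = 0.75
P(low-risk | partial coverage) = (0.75·0.7) / 0.75 = 0.525 / 0.75 = 0.7

0.70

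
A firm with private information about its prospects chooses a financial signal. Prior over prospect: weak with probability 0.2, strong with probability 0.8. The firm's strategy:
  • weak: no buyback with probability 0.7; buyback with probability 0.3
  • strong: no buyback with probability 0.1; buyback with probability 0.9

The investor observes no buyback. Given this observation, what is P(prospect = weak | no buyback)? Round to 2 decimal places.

0.64

Apply Bayes' rule using the sender's strategy as the likelihood.
P(no buyback) = 0.2·0.7 + 0.8·0.1 = 0.22
P(weak | no buyback) = (0.2·0.7) / 0.22 = 0.14 / 0.22 = 0.636364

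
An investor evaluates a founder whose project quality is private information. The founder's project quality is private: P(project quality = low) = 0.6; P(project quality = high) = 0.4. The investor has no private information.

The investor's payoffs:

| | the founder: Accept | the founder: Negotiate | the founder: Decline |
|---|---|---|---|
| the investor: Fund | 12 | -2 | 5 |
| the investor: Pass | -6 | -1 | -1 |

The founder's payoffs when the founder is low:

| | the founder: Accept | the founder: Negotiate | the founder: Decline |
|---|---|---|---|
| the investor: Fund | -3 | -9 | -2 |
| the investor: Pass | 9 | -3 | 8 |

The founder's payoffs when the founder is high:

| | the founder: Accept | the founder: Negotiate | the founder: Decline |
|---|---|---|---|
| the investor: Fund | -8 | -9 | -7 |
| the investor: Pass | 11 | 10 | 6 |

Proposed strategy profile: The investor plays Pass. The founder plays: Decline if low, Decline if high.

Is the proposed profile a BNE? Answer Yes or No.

No

A profile is a BNE iff every type of every player is best-responding given beliefs about the other side.
The investor plays Pass: E[Pass] = 0.6·(-1) + 0.4·(-1) = -1; E[Fund] = 5. Not best-responding. ✗
The founder (project quality low), facing Pass: Accept gives 9, Negotiate gives -3, Decline gives 8. Proposed Decline is not best — profitable deviation exists. ✗
The founder (project quality high), facing Pass: Accept gives 11, Negotiate gives 10, Decline gives 6. Proposed Decline is not best — profitable deviation exists. ✗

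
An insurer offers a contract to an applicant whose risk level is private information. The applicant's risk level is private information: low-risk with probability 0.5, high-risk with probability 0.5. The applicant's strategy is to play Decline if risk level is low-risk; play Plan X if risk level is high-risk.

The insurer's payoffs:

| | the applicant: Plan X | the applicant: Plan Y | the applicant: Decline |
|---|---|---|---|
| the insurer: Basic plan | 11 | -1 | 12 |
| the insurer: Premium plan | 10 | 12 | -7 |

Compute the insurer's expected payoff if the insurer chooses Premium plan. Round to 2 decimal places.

E[Premium plan] = 0.5·(-7) + 0.5·10 = (-3.5) + 5 = 1.5

1.50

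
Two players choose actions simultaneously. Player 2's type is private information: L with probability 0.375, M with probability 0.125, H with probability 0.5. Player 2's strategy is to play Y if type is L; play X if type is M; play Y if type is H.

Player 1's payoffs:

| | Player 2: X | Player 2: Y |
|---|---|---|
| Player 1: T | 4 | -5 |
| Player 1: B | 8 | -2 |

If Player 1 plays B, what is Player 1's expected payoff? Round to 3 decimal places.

E[B] = 0.375·(-2) + 0.125·8 + 0.5·(-2) = (-0.75) + 1 + (-1) = -0.75

-0.750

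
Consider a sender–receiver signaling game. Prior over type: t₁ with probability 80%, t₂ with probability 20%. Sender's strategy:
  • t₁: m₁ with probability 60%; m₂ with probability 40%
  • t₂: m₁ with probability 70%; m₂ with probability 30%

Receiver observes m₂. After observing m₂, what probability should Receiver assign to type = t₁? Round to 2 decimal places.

P(m₂) = 0.8·0.4 + 0.2·0.3 = 0.38
P(t₁ | m₂) = (0.8·0.4) / 0.38 = 0.32 / 0.38 = 0.842105

0.84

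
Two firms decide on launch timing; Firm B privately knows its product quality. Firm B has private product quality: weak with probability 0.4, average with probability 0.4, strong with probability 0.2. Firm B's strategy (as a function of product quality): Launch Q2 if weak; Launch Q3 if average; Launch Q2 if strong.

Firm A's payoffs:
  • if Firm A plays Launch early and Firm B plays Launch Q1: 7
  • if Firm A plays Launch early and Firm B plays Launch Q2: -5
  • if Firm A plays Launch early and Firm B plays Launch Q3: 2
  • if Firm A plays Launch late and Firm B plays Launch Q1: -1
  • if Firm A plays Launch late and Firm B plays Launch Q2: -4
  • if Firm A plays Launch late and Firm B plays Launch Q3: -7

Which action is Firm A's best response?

Launch early

Compute Firm A's expected payoff for each action, taking the expectation over Firm B's type.
E[Launch early] = 0.4·(-5) + 0.4·(2) + 0.2·(-5) = -2.2
E[Launch late] = 0.4·(-4) + 0.4·(-7) + 0.2·(-4) = -5.2
Best response: Launch early (-2.2 is the largest).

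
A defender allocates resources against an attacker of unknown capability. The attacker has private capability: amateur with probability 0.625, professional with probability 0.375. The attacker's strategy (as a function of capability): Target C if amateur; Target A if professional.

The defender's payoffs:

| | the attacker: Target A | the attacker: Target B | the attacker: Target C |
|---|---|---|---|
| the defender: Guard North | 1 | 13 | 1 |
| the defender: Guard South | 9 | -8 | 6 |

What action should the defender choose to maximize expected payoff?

E[Guard North] = 0.625·(1) + 0.375·(1) = 1
E[Guard South] = 0.625·(6) + 0.375·(9) = 7.125
Best response: Guard South (7.125 is the largest).

Guard South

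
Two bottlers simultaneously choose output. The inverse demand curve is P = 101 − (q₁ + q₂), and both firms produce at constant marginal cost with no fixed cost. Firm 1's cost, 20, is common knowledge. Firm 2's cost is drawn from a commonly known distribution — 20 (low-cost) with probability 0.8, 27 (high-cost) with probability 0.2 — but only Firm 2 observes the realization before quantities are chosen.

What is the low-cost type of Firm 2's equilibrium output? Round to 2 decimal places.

Each type of Firm 2 best-responds to q₁; Firm 1 best-responds to the expected q₂ over Firm 2's types.
Firm 2 with cost c maximizes (101 − (q₁+q₂) − c)·q₂, giving q₂(c) = (101 − c − q₁)/2.
E[c₂] = 0.8·20 + 0.2·27 = 21.4
Firm 1's FOC against E[q₂] yields q₁ = (101 − 2·20 + E[c₂])/3 = (101 − 40 + 21.4)/3 = 27.4667.
q₂(low-cost) = (101 − 20 − 27.4667)/2 = 26.7667.

26.77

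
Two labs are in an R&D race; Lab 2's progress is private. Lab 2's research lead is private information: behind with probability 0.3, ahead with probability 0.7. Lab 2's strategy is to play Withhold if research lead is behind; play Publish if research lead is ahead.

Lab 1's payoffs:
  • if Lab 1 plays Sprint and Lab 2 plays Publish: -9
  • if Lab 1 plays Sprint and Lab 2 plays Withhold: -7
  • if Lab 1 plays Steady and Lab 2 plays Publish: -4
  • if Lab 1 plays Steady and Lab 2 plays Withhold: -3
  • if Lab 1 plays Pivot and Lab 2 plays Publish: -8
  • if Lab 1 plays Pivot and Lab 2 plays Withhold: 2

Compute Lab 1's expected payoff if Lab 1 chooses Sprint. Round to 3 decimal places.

E[Sprint] = 0.3·(-7) + 0.7·(-9) = (-2.1) + (-6.3) = -8.4

-8.400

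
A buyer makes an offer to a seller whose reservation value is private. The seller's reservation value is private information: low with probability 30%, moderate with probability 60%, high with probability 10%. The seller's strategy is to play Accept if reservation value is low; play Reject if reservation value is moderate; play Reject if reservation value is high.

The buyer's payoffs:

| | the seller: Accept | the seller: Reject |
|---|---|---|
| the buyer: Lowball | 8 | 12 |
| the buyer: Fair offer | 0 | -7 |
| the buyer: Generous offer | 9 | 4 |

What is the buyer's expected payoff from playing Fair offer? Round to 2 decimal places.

E[Fair offer] = 0.3·0 + 0.6·(-7) + 0.1·(-7) = 0 + (-4.2) + (-0.7) = -4.9

-4.90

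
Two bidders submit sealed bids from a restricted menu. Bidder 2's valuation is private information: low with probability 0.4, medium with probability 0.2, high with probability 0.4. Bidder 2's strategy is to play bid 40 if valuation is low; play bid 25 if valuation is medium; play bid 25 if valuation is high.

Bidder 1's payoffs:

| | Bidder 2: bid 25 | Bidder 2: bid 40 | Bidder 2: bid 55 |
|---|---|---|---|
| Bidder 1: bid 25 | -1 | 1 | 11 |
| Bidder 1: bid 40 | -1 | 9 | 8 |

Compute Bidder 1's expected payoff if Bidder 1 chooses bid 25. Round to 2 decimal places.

E[bid 25] = 0.4·1 + 0.2·(-1) + 0.4·(-1) = 0.4 + (-0.2) + (-0.4) = -0.2

-0.20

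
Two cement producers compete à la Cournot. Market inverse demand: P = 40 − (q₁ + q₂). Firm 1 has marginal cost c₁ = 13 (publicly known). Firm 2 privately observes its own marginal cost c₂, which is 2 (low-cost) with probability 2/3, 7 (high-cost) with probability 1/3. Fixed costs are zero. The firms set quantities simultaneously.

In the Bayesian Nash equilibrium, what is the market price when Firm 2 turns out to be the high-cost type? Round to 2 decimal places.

20.56

Each type of Firm 2 best-responds to q₁; Firm 1 best-responds to the expected q₂ over Firm 2's types.
Firm 2 with cost c maximizes (40 − (q₁+q₂) − c)·q₂, giving q₂(c) = (40 − c − q₁)/2.
E[c₂] = 2/3·2 + 1/3·7 = 3.66667
Firm 1's FOC against E[q₂] yields q₁ = (40 − 2·13 + E[c₂])/3 = (40 − 26 + 3.66667)/3 = 5.88889.
q₂(high-cost) = 13.5556, so P = 40 − (5.88889 + 13.5556) = 20.5556.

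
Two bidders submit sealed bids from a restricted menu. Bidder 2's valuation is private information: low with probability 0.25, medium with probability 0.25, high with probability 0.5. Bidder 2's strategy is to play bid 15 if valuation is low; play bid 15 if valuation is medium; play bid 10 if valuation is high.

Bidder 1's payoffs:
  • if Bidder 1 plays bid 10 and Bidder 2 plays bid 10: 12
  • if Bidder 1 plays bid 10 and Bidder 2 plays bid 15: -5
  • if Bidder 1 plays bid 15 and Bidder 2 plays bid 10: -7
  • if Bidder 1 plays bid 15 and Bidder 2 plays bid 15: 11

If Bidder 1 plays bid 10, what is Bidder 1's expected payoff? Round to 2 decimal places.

3.50

E[bid 10] = 0.25·(-5) + 0.25·(-5) + 0.5·12 = (-1.25) + (-1.25) + 6 = 3.5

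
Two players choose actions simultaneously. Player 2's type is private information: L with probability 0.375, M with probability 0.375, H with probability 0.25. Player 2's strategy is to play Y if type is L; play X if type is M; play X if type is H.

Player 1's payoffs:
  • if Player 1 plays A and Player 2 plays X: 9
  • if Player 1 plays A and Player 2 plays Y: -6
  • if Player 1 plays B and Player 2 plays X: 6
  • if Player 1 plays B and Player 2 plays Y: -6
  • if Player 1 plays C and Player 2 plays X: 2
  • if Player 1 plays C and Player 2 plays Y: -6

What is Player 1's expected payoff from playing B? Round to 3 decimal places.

E[B] = 0.375·(-6) + 0.375·6 + 0.25·6 = (-2.25) + 2.25 + 1.5 = 1.5

1.500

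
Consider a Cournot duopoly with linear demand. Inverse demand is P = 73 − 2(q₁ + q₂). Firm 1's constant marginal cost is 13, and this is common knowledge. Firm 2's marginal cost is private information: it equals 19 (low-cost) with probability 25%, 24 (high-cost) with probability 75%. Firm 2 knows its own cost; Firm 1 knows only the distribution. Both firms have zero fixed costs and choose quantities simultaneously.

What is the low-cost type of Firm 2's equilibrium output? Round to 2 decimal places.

7.69

Each type of Firm 2 best-responds to q₁; Firm 1 best-responds to the expected q₂ over Firm 2's types.
Firm 2 with cost c maximizes (73 − 2(q₁+q₂) − c)·q₂, giving q₂(c) = (73 − c − 2q₁)/4.
E[c₂] = 0.25·19 + 0.75·24 = 22.75
Firm 1's FOC against E[q₂] yields q₁ = (73 − 2·13 + E[c₂])/6 = (73 − 26 + 22.75)/6 = 11.625.
q₂(low-cost) = (73 − 19 − 2·11.625)/4 = 7.6875.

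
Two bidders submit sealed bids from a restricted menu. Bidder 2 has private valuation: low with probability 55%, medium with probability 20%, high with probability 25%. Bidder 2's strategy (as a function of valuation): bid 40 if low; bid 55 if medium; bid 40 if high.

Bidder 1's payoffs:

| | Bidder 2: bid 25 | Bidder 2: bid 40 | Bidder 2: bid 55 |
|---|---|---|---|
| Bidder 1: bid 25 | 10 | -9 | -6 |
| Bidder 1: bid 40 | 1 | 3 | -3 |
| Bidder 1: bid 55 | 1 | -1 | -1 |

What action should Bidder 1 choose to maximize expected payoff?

Compute Bidder 1's expected payoff for each action, taking the expectation over Bidder 2's type.
E[bid 25] = 0.55·(-9) + 0.2·(-6) + 0.25·(-9) = -8.4
E[bid 40] = 0.55·(3) + 0.2·(-3) + 0.25·(3) = 1.8
E[bid 55] = 0.55·(-1) + 0.2·(-1) + 0.25·(-1) = -1
Best response: bid 40 (1.8 is the largest).

bid 40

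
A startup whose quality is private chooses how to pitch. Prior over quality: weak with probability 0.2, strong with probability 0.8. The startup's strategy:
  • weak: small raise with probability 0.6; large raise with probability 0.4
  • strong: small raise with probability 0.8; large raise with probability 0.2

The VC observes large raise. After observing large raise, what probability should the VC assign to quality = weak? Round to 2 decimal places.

0.33

P(large raise) = 0.2·0.4 + 0.8·0.2 = 0.24
P(weak | large raise) = (0.2·0.4) / 0.24 = 0.08 / 0.24 = 0.333333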